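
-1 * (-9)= 9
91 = 91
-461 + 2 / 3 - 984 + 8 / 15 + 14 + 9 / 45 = -7148 / 5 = -1429.60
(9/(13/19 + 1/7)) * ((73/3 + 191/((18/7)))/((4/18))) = 424935/88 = 4828.81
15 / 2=7.50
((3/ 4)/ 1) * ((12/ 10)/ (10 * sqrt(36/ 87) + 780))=3393/ 2940400 - 3 * sqrt(87)/ 2940400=0.00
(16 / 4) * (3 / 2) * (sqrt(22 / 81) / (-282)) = -sqrt(22) / 423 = -0.01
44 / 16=11 / 4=2.75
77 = 77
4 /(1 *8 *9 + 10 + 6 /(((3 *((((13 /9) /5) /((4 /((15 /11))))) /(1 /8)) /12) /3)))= 26 /1127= 0.02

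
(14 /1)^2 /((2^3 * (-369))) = -0.07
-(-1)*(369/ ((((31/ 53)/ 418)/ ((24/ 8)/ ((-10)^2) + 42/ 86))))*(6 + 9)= 27332530731/ 13330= 2050452.42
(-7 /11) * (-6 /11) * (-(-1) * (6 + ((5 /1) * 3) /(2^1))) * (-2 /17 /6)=-189 /2057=-0.09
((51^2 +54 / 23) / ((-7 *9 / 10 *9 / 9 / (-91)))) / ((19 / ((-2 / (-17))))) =1729780 / 7429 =232.84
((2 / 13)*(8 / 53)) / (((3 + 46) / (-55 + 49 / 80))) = -4351 / 168805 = -0.03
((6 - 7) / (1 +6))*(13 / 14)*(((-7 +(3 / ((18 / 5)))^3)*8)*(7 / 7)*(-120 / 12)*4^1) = -360620 / 1323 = -272.58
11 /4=2.75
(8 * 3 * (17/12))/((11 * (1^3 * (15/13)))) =442/165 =2.68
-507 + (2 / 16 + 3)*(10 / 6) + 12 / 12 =-12019 / 24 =-500.79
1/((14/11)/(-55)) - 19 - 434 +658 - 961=-11189/14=-799.21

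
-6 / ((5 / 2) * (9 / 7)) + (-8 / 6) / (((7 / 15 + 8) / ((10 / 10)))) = -3856 / 1905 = -2.02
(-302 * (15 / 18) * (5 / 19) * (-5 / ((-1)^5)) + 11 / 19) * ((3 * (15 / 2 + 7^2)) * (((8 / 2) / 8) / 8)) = -1064573 / 304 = -3501.88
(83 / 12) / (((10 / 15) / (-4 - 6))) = -415 / 4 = -103.75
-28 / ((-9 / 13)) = 364 / 9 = 40.44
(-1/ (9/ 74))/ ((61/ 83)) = -6142/ 549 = -11.19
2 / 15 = 0.13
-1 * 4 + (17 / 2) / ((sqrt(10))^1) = -4 + 17 * sqrt(10) / 20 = -1.31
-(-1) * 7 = 7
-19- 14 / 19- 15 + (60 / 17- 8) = -12664 / 323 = -39.21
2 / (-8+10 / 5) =-0.33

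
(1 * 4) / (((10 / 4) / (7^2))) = 78.40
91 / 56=13 / 8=1.62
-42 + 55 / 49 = -2003 / 49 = -40.88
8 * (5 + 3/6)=44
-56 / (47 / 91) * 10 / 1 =-50960 / 47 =-1084.26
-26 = -26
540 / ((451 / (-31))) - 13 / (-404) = -6757097 / 182204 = -37.09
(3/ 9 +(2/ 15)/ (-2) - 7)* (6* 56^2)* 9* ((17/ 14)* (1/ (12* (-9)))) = 192304/ 15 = 12820.27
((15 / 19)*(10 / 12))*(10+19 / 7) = 2225 / 266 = 8.36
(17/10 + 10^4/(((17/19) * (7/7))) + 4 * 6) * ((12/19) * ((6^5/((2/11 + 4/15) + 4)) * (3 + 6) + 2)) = 111319611.09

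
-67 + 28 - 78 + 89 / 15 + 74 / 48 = -4381 / 40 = -109.52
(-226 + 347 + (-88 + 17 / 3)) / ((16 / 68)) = 493 / 3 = 164.33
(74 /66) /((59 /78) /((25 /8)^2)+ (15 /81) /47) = 13.77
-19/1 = -19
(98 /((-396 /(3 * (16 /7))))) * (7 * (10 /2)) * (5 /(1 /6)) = -19600 /11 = -1781.82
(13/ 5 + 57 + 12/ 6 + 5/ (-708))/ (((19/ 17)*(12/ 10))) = 45.92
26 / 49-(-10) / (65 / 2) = 534 / 637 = 0.84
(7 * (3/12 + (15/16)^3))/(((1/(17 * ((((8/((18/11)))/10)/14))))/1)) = 822613/184320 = 4.46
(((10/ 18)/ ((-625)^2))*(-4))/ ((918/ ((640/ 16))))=-16/ 64546875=-0.00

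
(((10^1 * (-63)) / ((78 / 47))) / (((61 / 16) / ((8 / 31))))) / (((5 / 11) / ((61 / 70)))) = -99264 / 2015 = -49.26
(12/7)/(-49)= -12/343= -0.03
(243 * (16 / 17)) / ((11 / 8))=31104 / 187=166.33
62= 62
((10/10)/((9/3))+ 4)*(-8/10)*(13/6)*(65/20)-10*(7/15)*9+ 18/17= -99989/1530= -65.35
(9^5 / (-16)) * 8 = -59049 / 2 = -29524.50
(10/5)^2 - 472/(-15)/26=1016/195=5.21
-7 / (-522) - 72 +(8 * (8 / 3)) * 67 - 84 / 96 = 2832313 / 2088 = 1356.47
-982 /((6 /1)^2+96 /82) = -20131 /762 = -26.42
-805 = -805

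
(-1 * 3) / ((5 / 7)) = -21 / 5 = -4.20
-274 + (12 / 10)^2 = -6814 / 25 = -272.56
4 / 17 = 0.24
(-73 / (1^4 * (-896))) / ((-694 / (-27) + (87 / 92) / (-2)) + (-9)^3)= -45333 / 391588400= -0.00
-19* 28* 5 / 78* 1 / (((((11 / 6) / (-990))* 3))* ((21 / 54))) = 205200 / 13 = 15784.62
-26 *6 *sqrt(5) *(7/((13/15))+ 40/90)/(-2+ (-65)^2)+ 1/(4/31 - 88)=-3988 *sqrt(5)/12669 - 31/2724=-0.72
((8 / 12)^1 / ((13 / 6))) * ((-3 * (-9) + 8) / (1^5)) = 140 / 13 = 10.77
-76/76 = -1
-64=-64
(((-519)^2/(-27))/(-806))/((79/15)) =149645/63674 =2.35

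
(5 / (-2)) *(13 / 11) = -65 / 22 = -2.95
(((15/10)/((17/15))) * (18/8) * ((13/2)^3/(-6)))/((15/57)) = -1127061/2176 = -517.95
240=240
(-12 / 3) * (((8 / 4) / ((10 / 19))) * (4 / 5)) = -304 / 25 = -12.16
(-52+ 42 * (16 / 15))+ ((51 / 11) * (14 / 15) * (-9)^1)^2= 4566384 / 3025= 1509.55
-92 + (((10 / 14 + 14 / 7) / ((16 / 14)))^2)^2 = -246511 / 4096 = -60.18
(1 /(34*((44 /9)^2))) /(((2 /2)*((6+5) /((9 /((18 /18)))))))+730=528567449 /724064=730.00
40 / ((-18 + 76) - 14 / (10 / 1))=200 / 283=0.71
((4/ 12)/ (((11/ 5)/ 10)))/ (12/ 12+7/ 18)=12/ 11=1.09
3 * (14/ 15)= 2.80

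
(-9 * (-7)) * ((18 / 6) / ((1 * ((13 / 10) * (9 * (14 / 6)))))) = 90 / 13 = 6.92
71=71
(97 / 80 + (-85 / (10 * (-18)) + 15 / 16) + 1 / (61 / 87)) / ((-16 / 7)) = -1.77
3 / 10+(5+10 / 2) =103 / 10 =10.30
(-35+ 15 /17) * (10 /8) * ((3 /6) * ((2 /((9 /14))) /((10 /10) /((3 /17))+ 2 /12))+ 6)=-13630 /51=-267.25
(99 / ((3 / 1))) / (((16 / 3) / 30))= 1485 / 8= 185.62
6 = 6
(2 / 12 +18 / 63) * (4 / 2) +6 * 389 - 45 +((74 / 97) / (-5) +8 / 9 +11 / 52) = 3639844081 / 1588860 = 2290.85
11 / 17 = 0.65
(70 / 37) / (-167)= -70 / 6179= -0.01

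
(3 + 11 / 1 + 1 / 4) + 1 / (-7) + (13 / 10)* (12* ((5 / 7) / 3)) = 499 / 28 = 17.82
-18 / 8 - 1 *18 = -81 / 4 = -20.25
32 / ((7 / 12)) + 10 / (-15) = 1138 / 21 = 54.19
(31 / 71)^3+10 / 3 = 3668483 / 1073733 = 3.42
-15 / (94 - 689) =3 / 119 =0.03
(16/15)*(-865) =-2768/3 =-922.67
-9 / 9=-1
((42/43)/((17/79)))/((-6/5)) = -2765/731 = -3.78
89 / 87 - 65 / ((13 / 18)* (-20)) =961 / 174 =5.52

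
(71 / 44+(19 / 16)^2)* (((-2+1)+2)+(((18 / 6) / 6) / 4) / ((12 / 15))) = 315055 / 90112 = 3.50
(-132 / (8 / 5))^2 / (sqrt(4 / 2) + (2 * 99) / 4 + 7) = 3076425 / 25522 - 27225 * sqrt(2) / 12761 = 117.52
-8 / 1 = -8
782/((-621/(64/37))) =-2.18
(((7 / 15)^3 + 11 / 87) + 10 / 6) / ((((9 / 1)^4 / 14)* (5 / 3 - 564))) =-370894 / 51586682625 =-0.00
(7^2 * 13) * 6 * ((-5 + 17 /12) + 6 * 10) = 431249 /2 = 215624.50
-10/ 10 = -1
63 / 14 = 9 / 2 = 4.50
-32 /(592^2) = -1 /10952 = -0.00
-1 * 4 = -4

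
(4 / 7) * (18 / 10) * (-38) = -1368 / 35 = -39.09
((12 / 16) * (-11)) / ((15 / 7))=-77 / 20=-3.85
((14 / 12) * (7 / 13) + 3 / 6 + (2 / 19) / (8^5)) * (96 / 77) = 13697063 / 9737728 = 1.41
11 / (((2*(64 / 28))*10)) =77 / 320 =0.24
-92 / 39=-2.36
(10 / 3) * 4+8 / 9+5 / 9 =133 / 9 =14.78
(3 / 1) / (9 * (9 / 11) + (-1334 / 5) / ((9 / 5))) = -0.02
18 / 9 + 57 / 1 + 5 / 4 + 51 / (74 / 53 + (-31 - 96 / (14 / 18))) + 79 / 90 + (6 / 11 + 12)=73.34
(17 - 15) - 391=-389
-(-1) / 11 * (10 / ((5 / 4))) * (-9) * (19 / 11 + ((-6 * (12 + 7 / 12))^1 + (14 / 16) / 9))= 58351 / 121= 482.24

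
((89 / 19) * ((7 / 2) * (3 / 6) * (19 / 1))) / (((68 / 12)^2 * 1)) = 5607 / 1156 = 4.85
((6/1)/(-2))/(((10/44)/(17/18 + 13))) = -2761/15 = -184.07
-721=-721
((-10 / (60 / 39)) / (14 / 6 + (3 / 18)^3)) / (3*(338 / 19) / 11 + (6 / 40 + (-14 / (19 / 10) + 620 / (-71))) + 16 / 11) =83335824 / 289094623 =0.29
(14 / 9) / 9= 14 / 81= 0.17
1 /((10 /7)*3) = 7 /30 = 0.23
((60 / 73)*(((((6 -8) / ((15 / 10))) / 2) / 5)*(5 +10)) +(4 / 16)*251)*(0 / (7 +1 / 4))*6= 0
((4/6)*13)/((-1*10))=-13/15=-0.87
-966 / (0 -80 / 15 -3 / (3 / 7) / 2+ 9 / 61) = 353556 / 3179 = 111.22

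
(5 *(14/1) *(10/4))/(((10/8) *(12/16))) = 560/3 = 186.67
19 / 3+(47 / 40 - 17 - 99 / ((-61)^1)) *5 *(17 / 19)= -1591135 / 27816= -57.20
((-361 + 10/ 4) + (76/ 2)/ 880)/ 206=-157721/ 90640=-1.74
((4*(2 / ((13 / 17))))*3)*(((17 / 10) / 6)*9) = 5202 / 65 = 80.03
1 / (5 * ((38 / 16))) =8 / 95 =0.08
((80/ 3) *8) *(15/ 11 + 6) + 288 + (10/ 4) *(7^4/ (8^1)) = 459223/ 176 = 2609.22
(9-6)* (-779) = -2337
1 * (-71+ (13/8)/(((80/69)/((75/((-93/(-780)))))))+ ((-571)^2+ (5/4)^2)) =324238365/992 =326853.19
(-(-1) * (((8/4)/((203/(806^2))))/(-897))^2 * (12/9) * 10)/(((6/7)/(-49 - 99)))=-29566857282560/252252063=-117211.56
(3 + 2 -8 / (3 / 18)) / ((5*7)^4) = -0.00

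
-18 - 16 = -34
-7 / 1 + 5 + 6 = 4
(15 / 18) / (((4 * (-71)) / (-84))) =35 / 142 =0.25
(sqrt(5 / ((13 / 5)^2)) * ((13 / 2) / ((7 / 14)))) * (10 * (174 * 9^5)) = 513726300 * sqrt(5) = 1148726928.63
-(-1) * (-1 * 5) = -5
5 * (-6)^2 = 180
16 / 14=8 / 7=1.14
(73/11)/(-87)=-73/957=-0.08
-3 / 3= -1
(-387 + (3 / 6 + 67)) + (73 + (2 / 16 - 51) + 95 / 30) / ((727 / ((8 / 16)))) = -11148665 / 34896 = -319.48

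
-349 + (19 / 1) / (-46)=-16073 / 46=-349.41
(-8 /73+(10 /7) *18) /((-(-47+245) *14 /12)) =-13084 /118041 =-0.11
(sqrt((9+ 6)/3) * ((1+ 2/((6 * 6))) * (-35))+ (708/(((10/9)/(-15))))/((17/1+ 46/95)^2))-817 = -2340299407/2758921-665 * sqrt(5)/18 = -930.88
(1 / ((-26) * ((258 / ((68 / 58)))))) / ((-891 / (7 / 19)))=119 / 1646616114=0.00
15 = 15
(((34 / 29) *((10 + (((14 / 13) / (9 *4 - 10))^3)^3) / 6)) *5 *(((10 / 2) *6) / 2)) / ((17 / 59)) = 508.62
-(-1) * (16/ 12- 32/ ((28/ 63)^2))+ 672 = 1534/ 3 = 511.33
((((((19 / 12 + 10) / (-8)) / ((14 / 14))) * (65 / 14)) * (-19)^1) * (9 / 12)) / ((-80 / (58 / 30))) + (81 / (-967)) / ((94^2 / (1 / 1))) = -2126834613791 / 918695178240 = -2.32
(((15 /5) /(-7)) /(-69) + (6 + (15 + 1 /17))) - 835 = -2227740 /2737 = -813.93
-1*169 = -169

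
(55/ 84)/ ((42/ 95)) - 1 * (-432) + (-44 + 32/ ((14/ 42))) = 1712777/ 3528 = 485.48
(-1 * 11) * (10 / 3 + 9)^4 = -20615771 / 81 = -254515.69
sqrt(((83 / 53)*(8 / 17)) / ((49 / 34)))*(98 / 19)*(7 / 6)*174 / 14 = 812*sqrt(4399) / 1007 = 53.48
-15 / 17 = -0.88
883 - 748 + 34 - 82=87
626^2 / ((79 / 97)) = 38011972 / 79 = 481164.20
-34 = -34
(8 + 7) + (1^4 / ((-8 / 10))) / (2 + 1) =175 / 12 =14.58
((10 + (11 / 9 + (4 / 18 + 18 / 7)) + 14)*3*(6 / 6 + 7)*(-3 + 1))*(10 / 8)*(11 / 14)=-194150 / 147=-1320.75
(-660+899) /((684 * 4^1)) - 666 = -1821937 /2736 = -665.91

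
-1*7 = -7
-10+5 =-5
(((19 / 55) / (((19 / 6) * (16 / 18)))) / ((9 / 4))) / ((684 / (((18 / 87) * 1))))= 1 / 60610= 0.00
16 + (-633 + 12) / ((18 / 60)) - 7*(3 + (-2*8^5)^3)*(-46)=-90634942500832320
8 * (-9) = -72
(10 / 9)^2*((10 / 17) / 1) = 1000 / 1377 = 0.73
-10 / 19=-0.53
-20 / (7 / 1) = -20 / 7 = -2.86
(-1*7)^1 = -7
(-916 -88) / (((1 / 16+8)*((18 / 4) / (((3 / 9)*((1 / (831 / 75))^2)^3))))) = -7843750000000 / 1573374433534247187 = -0.00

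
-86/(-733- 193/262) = 22532/192239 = 0.12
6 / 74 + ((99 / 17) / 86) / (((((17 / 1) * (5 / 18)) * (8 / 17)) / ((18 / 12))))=274341 / 2163760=0.13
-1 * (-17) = 17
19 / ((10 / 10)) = 19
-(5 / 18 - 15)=265 / 18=14.72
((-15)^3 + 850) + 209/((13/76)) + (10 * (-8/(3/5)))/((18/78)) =-220069/117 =-1880.93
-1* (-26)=26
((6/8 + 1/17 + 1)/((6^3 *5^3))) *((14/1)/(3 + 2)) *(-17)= -287/90000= -0.00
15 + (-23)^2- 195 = 349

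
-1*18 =-18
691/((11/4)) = 2764/11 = 251.27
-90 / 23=-3.91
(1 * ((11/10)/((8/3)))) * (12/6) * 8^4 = 16896/5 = 3379.20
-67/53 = -1.26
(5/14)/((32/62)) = 155/224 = 0.69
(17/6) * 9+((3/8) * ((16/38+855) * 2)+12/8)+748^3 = 31806734203/76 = 418509660.57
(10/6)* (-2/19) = -10/57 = -0.18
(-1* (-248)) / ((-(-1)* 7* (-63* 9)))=-248 / 3969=-0.06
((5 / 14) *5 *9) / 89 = 225 / 1246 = 0.18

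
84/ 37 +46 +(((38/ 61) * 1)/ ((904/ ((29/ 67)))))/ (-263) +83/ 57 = 50952148629017/ 1024649661108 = 49.73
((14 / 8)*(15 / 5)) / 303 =7 / 404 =0.02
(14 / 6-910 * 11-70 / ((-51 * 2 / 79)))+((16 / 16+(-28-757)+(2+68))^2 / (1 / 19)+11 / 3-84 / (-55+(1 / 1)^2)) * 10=14818254832 / 153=96851338.77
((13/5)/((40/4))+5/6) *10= 164/15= 10.93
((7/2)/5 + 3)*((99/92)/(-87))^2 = 0.00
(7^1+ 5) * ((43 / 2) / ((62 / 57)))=7353 / 31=237.19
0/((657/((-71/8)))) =0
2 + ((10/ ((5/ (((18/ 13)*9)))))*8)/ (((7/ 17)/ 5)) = 220502/ 91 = 2423.10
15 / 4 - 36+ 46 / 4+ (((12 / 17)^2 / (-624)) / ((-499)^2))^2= -72637797135673915031 / 3500616729430068196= -20.75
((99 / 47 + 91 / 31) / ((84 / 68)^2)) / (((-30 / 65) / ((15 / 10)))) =-13799461 / 1285074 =-10.74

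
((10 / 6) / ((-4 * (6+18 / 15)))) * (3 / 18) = -25 / 2592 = -0.01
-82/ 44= -41/ 22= -1.86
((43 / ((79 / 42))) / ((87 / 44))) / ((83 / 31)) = 821128 / 190153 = 4.32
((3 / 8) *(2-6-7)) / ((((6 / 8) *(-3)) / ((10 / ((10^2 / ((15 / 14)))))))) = 11 / 56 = 0.20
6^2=36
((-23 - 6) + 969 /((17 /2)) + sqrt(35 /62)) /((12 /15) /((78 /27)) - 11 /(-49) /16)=25480 * sqrt(2170) /459637 + 4331600 /14827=294.73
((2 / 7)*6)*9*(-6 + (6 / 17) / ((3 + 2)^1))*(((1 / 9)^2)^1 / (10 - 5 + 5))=-48 / 425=-0.11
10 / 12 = 5 / 6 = 0.83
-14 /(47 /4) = -56 /47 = -1.19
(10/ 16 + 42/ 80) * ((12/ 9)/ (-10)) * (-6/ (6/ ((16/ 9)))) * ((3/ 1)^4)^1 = 552/ 25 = 22.08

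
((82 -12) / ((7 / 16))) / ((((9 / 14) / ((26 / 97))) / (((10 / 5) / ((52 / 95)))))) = 212800 / 873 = 243.76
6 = 6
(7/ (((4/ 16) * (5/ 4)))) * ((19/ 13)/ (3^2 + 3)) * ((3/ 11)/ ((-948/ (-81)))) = 3591/ 56485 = 0.06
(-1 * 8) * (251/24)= -251/3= -83.67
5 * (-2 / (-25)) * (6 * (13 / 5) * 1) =156 / 25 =6.24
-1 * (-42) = 42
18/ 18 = 1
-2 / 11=-0.18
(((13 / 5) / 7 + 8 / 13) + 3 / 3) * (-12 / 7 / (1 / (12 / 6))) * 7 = -21696 / 455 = -47.68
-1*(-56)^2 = -3136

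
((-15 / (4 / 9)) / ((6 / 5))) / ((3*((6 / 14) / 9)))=-1575 / 8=-196.88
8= 8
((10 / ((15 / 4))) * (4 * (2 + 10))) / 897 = 128 / 897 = 0.14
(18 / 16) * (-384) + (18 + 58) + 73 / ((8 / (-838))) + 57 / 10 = -159941 / 20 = -7997.05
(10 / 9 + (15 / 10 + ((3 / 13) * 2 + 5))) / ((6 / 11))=20779 / 1404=14.80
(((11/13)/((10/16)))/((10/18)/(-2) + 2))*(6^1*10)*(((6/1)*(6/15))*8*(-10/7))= -3649536/2821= -1293.70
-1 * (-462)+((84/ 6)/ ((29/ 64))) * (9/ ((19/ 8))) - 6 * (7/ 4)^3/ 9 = 30442111/ 52896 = 575.51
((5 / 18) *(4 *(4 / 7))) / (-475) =-8 / 5985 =-0.00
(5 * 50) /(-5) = -50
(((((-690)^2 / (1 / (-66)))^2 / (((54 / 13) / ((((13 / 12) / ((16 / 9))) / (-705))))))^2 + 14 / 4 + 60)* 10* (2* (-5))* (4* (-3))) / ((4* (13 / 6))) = 167852149095529672511378269950 / 28717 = 5845044715517974458034553.00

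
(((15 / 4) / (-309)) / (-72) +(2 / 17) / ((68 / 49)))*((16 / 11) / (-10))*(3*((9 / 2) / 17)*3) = -6553917 / 222657160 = -0.03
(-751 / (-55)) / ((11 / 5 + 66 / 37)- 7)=-27787 / 6138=-4.53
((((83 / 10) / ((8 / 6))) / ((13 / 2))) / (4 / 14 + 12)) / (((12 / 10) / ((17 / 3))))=9877 / 26832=0.37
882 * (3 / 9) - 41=253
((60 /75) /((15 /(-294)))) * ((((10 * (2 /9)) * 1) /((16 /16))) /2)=-784 /45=-17.42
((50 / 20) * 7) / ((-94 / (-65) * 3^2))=2275 / 1692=1.34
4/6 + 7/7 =1.67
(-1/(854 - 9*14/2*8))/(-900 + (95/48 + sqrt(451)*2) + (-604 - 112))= 2304*sqrt(451)/1049634129775 + 169032/95421284525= 0.00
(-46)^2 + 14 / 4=4239 / 2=2119.50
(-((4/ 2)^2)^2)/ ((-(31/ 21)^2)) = 7056/ 961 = 7.34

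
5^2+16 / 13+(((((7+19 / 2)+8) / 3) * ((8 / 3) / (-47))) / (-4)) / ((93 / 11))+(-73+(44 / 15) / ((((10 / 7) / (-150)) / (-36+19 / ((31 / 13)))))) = 8587.18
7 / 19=0.37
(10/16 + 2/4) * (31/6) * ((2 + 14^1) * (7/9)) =72.33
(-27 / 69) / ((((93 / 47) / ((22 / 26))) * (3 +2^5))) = -0.00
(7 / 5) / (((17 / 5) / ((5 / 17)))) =35 / 289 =0.12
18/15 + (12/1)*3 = 186/5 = 37.20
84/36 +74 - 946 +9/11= -28672/33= -868.85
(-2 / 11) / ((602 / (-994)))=142 / 473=0.30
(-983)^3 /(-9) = 949862087 /9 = 105540231.89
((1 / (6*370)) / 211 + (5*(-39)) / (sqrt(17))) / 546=-0.09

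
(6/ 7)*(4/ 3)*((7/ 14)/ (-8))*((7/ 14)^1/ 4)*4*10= -5/ 14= -0.36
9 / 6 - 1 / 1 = 0.50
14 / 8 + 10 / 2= 27 / 4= 6.75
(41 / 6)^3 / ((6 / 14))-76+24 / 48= 433523 / 648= 669.02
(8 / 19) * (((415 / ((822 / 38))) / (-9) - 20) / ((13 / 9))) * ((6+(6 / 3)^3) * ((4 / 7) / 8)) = -654920 / 101517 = -6.45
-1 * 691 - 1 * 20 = -711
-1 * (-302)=302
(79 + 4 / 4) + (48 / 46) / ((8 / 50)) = 1990 / 23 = 86.52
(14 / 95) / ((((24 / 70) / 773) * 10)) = 37877 / 1140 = 33.23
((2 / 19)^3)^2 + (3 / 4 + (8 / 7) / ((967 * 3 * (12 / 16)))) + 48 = 558892050166739 / 11464328465604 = 48.75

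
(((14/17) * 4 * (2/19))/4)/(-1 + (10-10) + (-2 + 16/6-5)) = -21/1292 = -0.02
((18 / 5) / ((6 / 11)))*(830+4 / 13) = 5480.03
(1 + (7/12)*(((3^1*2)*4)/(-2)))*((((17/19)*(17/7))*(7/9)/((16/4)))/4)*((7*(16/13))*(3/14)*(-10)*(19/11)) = 2890/143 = 20.21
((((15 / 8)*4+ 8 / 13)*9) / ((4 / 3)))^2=32455809 / 10816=3000.72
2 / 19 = 0.11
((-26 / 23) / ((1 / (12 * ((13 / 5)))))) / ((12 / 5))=-338 / 23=-14.70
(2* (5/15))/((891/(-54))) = -4/99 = -0.04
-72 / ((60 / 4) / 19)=-456 / 5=-91.20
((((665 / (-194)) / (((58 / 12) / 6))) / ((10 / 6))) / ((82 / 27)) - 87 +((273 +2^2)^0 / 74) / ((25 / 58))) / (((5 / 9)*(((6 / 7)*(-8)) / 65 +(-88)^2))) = -7672198505517 / 375894651462800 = -0.02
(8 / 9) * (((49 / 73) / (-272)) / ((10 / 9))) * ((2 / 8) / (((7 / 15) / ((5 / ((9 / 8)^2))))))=-140 / 33507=-0.00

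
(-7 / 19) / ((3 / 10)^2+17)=-700 / 32471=-0.02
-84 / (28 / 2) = -6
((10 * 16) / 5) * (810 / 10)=2592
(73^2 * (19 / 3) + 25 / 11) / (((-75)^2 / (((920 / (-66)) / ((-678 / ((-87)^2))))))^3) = 64488567942426835616 / 90237050849021484375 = 0.71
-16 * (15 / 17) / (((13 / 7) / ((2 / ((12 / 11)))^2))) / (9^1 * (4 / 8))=-33880 / 5967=-5.68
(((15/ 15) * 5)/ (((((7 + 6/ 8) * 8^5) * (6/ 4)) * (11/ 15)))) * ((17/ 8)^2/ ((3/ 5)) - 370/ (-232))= 1269625/ 7777026048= 0.00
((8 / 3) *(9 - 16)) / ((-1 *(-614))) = -28 / 921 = -0.03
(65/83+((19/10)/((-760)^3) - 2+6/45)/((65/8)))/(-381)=-258666607751/178088086800000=-0.00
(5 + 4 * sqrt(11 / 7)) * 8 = 40 + 32 * sqrt(77) / 7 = 80.11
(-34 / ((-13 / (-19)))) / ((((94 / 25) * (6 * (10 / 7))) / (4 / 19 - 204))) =575960 / 1833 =314.22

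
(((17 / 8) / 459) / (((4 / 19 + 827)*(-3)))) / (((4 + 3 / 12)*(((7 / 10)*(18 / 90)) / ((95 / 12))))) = -45125 / 1817953956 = -0.00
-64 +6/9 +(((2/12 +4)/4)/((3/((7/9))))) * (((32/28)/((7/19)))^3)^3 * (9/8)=8017.26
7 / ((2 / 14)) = 49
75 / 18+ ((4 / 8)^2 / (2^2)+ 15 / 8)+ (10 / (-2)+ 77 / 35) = 793 / 240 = 3.30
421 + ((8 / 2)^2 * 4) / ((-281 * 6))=354871 / 843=420.96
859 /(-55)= -859 /55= -15.62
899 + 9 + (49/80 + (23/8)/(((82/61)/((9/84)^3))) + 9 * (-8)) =60238431133/72002560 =836.62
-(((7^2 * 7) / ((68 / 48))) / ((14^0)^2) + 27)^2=-20930625 / 289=-72424.31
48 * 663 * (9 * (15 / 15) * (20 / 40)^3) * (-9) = -322218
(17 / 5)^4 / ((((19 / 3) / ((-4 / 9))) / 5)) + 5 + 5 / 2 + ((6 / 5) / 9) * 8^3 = 137169 / 4750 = 28.88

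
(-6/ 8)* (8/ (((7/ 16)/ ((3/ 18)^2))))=-8/ 21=-0.38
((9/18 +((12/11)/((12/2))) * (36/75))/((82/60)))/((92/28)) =6783/51865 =0.13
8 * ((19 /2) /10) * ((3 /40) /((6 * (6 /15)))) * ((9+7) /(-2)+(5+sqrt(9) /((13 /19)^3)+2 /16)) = 433523 /281216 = 1.54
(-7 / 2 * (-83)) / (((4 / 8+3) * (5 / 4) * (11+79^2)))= 83 / 7815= 0.01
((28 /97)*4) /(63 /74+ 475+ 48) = 8288 /3760205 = 0.00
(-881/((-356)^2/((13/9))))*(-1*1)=11453/1140624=0.01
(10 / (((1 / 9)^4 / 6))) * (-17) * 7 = -46845540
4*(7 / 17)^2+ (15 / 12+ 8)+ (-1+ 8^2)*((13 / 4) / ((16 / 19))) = 4680761 / 18496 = 253.07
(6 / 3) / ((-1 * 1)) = -2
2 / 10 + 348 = 1741 / 5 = 348.20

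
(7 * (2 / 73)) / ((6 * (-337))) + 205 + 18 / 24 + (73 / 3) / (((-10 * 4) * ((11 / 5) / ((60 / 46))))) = 7670120839 / 37344318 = 205.39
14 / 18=7 / 9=0.78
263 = 263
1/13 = 0.08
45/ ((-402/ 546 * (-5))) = 819/ 67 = 12.22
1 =1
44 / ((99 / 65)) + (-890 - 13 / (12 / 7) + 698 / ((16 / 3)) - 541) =-1278.82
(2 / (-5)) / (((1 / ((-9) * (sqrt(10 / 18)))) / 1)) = 6 * sqrt(5) / 5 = 2.68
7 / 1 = 7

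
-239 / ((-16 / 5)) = 1195 / 16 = 74.69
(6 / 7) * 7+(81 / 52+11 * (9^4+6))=3756717 / 52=72244.56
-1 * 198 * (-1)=198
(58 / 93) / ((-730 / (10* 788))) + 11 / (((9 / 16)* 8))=-87326 / 20367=-4.29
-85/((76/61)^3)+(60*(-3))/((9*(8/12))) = -32462665/438976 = -73.95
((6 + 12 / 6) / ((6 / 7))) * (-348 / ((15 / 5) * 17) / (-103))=3248 / 5253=0.62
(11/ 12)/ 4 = 11/ 48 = 0.23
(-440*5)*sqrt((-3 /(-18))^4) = -61.11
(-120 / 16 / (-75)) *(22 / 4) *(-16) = -44 / 5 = -8.80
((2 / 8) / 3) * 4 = 1 / 3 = 0.33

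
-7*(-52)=364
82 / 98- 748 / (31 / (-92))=3373255 / 1519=2220.71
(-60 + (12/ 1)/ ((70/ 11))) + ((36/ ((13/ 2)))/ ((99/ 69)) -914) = -4846112/ 5005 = -968.25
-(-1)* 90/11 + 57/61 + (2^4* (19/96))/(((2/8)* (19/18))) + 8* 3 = 30273/671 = 45.12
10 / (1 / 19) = 190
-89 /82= -1.09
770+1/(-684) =526679/684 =770.00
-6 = -6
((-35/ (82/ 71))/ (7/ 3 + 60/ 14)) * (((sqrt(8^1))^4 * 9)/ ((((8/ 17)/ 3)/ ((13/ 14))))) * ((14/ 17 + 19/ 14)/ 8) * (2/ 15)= -12933999/ 22796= -567.38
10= 10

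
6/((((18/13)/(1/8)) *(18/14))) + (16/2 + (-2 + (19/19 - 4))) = 739/216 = 3.42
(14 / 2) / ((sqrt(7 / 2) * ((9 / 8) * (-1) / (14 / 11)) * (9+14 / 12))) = -224 * sqrt(14) / 2013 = -0.42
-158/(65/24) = -3792/65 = -58.34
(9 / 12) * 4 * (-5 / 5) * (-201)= 603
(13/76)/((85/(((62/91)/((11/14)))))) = 31/17765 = 0.00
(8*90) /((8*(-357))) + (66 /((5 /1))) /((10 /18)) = 69936 /2975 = 23.51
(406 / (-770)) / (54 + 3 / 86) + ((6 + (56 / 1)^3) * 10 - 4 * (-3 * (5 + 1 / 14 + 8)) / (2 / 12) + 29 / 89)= 279791861454313 / 159229455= 1757161.46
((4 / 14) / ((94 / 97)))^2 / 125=9409 / 13530125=0.00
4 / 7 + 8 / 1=60 / 7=8.57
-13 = -13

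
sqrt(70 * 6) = 2 * sqrt(105) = 20.49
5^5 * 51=159375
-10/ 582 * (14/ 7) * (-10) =100/ 291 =0.34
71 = 71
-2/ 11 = -0.18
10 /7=1.43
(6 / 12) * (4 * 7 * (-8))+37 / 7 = -747 / 7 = -106.71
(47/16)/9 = 47/144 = 0.33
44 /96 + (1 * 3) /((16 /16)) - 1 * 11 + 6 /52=-2317 /312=-7.43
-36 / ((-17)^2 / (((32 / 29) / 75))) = -384 / 209525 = -0.00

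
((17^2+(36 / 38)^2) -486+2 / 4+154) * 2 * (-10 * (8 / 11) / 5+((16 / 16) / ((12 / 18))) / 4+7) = -15649277 / 31768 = -492.61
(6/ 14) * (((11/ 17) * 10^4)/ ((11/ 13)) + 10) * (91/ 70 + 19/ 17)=16049961/ 2023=7933.74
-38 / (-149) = 38 / 149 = 0.26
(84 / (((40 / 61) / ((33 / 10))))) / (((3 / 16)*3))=18788 / 25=751.52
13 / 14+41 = 587 / 14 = 41.93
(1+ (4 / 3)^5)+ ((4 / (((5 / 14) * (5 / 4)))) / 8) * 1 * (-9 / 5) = 97139 / 30375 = 3.20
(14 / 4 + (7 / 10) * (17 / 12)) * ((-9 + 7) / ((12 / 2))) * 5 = -539 / 72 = -7.49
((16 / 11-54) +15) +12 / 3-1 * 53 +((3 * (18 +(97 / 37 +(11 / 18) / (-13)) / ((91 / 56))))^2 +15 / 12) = 52127642386007 / 15483603564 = 3366.64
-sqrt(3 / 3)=-1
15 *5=75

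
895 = 895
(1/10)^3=1/1000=0.00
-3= -3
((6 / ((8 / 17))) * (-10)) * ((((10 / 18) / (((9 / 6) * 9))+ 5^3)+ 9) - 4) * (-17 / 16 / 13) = 2853875 / 2106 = 1355.12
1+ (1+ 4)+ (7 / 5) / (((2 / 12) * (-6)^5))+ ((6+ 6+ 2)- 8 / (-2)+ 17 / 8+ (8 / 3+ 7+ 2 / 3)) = 36.46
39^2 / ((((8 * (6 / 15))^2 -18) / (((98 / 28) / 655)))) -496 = -25263923 / 50828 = -497.05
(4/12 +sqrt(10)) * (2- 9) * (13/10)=-91 * sqrt(10)/10- 91/30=-31.81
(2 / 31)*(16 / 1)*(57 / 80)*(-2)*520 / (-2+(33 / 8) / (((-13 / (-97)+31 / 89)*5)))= 438830080 / 166129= 2641.50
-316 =-316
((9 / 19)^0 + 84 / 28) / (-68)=-1 / 17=-0.06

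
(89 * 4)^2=126736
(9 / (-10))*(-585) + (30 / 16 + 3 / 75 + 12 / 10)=105923 / 200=529.62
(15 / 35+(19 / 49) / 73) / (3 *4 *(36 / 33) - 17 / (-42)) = 102432 / 3186085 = 0.03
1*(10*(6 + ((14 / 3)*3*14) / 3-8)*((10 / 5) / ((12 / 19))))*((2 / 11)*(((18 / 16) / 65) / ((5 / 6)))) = 1083 / 143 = 7.57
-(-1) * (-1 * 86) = -86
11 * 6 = 66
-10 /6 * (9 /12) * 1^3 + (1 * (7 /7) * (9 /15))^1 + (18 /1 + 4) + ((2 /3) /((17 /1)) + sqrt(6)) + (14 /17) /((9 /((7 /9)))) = sqrt(6) + 591019 /27540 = 23.91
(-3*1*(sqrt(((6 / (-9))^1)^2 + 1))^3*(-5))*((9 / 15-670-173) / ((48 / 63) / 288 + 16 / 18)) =-2299752*sqrt(13) / 337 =-24604.97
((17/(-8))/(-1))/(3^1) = 17/24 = 0.71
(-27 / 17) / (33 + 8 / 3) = -81 / 1819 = -0.04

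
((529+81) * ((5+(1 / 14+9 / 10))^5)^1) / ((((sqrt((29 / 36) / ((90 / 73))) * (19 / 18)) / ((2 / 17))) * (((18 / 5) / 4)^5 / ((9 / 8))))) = 1216670.77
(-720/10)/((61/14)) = -1008/61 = -16.52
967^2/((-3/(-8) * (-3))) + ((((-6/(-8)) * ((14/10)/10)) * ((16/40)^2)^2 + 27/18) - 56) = -233787577369/281250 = -831244.72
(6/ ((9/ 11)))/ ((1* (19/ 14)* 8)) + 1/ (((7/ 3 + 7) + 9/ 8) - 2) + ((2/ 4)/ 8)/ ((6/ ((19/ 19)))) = 99243/ 123424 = 0.80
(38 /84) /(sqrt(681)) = 19*sqrt(681) /28602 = 0.02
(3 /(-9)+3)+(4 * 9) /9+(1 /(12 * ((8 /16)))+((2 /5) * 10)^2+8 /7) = 1007 /42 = 23.98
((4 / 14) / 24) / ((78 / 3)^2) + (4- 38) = -1930655 / 56784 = -34.00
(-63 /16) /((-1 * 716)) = 63 /11456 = 0.01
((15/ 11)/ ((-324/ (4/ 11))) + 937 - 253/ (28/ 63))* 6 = 4805737/ 2178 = 2206.49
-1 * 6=-6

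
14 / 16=7 / 8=0.88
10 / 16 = 5 / 8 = 0.62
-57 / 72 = -19 / 24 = -0.79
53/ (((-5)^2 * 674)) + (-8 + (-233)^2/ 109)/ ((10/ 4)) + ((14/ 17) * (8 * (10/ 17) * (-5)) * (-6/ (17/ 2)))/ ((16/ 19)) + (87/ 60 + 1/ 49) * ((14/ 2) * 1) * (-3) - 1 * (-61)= 30621119780639/ 126328460300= 242.39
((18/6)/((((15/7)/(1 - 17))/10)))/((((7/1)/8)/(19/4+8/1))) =-3264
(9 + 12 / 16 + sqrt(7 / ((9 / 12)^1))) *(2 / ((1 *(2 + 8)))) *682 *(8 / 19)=10912 *sqrt(21) / 285 + 53196 / 95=735.41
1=1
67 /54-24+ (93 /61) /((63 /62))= -490187 /23058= -21.26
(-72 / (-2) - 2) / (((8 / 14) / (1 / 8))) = 119 / 16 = 7.44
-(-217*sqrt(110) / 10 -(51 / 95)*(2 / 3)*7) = 238 / 95 + 217*sqrt(110) / 10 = 230.10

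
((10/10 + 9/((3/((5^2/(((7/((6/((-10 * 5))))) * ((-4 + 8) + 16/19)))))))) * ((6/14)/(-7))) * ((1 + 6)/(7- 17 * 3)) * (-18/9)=-129/9016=-0.01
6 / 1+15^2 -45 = 186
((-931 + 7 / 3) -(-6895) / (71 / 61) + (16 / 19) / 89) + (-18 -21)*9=1672767664 / 360183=4644.22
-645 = -645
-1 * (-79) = 79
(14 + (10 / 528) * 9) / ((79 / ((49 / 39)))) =0.23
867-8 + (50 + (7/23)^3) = 11060146/12167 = 909.03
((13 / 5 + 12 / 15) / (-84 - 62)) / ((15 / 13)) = -221 / 10950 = -0.02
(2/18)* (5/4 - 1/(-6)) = 17/108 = 0.16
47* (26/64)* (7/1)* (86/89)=183911/1424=129.15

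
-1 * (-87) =87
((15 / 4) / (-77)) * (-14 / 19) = 15 / 418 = 0.04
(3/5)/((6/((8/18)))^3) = 0.00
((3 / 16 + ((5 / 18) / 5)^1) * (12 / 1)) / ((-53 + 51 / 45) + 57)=25 / 44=0.57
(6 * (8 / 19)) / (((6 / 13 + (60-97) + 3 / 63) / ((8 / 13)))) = -0.04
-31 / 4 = -7.75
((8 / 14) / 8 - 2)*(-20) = 270 / 7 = 38.57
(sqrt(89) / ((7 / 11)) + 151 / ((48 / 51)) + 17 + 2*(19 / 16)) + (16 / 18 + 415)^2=11*sqrt(89) / 7 + 224393821 / 1296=173158.21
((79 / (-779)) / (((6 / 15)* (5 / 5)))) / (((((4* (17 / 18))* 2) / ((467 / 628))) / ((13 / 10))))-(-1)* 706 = 93940042303 / 133065664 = 705.97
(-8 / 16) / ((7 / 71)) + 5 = -1 / 14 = -0.07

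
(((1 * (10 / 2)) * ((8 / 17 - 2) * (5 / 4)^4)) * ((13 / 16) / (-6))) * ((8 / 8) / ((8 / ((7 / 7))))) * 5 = 1.58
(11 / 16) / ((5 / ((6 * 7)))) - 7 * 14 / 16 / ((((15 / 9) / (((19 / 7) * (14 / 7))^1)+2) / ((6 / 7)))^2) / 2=14808399 / 2766760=5.35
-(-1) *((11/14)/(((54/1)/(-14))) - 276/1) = -14915/54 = -276.20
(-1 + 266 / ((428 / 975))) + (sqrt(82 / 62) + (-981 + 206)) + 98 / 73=-2635425 / 15622 + sqrt(1271) / 31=-167.55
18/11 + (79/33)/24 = 125/72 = 1.74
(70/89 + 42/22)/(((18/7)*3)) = 18473/52866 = 0.35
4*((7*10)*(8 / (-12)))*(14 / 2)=-3920 / 3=-1306.67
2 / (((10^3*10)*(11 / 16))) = 2 / 6875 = 0.00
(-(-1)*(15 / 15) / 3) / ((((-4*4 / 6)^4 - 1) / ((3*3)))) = 0.06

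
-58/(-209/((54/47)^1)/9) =28188/9823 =2.87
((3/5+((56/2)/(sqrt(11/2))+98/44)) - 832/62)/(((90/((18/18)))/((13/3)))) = -469547/920700+182 * sqrt(22)/1485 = 0.06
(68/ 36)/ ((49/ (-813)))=-4607/ 147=-31.34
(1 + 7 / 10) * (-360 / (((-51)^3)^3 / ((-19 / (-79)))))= 76 / 1205222540353893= 0.00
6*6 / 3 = 12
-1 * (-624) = 624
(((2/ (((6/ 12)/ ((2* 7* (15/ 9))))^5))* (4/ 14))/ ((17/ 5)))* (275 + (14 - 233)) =2083075284.43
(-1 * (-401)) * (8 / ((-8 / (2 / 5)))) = -802 / 5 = -160.40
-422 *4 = -1688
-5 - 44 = -49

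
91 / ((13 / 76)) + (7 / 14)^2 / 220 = 468161 / 880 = 532.00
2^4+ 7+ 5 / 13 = 304 / 13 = 23.38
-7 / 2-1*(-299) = 295.50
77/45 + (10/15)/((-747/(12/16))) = 4259/2490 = 1.71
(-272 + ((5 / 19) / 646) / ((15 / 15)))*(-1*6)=10015569 / 6137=1632.00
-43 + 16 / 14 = -293 / 7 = -41.86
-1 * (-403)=403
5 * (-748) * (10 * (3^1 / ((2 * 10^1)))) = -5610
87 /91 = 0.96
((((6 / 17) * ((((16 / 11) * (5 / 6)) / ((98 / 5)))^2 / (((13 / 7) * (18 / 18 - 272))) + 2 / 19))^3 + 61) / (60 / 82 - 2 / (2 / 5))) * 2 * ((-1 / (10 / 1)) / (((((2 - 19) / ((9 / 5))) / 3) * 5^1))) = -1422629415084302731603663767436124989 / 7834493892850478217237329707787160625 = -0.18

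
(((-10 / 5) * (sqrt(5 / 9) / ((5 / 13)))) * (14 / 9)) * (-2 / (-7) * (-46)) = 4784 * sqrt(5) / 135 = 79.24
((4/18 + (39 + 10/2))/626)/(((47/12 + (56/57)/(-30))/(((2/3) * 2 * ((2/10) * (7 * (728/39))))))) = 23714432/37418211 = 0.63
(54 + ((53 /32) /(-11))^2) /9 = 6693625 /1115136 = 6.00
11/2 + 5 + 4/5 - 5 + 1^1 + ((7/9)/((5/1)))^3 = 1331111/182250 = 7.30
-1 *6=-6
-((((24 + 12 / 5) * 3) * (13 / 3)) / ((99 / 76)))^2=-15618304 / 225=-69414.68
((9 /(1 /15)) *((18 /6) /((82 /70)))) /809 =14175 /33169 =0.43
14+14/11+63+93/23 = 20826/253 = 82.32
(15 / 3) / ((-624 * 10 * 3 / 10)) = -5 / 1872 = -0.00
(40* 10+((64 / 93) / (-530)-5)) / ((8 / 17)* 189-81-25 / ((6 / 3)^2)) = 661962524 / 2834175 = 233.56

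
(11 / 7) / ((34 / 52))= 286 / 119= 2.40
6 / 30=1 / 5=0.20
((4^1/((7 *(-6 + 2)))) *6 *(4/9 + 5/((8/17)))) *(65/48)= -51805/4032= -12.85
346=346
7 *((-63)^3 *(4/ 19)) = -7001316/ 19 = -368490.32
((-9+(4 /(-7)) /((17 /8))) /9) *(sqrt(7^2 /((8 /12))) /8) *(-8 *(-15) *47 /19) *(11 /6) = -2851255 *sqrt(6) /11628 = -600.63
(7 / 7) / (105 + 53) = 1 / 158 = 0.01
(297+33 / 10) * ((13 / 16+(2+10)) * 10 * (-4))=-615615 / 4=-153903.75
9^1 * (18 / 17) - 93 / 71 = 9921 / 1207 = 8.22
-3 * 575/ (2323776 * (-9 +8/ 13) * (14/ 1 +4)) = 575/ 116903808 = 0.00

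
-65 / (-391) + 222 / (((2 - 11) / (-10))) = 289535 / 1173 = 246.83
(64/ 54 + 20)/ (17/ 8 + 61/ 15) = 22880/ 6687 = 3.42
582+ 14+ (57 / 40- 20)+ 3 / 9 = 69331 / 120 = 577.76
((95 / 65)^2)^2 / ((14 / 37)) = 12.06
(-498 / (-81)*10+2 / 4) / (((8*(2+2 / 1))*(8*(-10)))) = -3347 / 138240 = -0.02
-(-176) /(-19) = -176 /19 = -9.26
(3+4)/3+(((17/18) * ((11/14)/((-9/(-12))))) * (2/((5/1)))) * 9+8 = 1459/105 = 13.90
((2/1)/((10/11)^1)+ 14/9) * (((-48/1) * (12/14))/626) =-2704/10955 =-0.25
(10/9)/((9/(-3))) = -10/27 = -0.37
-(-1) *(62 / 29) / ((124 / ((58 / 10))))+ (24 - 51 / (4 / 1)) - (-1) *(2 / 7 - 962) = -133051 / 140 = -950.36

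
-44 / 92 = -11 / 23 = -0.48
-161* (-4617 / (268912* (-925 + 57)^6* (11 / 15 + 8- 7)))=1592865 / 427173046206541384515584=0.00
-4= -4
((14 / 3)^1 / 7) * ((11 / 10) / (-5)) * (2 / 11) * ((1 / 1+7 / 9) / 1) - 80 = -54032 / 675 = -80.05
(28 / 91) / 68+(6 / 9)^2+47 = 94376 / 1989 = 47.45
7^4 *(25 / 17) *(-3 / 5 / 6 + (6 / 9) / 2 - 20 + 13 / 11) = -73626665 / 1122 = -65620.91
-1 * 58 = -58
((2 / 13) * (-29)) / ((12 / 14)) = -203 / 39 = -5.21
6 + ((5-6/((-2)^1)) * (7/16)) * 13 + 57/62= 1625/31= 52.42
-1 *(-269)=269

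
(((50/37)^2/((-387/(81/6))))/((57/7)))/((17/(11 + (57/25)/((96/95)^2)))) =-177848125/29205566976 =-0.01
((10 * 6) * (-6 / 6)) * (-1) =60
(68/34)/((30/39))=13/5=2.60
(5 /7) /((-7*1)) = -5 /49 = -0.10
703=703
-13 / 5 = -2.60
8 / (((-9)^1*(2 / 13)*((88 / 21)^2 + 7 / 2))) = -5096 / 18575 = -0.27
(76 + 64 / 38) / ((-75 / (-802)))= 394584 / 475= 830.70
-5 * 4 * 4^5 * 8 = -163840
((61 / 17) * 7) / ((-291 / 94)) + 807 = 3952091 / 4947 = 798.89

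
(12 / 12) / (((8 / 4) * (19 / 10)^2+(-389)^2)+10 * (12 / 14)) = 0.00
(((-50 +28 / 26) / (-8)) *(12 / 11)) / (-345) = -318 / 16445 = -0.02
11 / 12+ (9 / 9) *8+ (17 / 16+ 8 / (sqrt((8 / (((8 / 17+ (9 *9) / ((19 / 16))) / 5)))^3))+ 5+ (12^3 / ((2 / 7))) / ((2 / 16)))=22184 *sqrt(4478395) / 2608225+ 2323151 / 48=48416.98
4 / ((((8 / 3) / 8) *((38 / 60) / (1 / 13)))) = 1.46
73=73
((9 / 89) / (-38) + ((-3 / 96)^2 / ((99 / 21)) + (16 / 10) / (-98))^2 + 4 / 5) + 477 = 55379308950162450899 / 115905373116825600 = 477.80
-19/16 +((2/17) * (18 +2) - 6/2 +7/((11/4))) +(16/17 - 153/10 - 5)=-278973/14960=-18.65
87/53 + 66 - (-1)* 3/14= 50349/742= 67.86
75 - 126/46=1662/23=72.26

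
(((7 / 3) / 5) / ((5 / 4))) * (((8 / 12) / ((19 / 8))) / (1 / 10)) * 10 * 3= 1792 / 57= 31.44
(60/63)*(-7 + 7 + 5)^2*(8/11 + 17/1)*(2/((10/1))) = 6500/77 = 84.42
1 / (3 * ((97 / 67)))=67 / 291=0.23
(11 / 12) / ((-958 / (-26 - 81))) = 1177 / 11496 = 0.10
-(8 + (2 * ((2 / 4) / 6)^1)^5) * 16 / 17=-62209 / 8262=-7.53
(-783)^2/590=613089/590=1039.13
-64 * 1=-64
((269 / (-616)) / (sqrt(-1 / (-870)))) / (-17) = 269 * sqrt(870) / 10472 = 0.76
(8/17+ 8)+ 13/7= 1229/119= 10.33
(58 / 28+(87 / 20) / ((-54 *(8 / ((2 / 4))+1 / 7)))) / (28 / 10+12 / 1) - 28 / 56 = -1518785 / 4214448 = -0.36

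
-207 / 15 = -69 / 5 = -13.80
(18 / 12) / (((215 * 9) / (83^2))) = 6889 / 1290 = 5.34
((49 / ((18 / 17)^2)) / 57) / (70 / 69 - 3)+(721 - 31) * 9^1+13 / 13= 5237857789 / 843372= 6210.61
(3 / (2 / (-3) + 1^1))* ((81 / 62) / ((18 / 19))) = 1539 / 124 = 12.41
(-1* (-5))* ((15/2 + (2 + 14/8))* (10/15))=75/2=37.50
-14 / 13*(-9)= 126 / 13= 9.69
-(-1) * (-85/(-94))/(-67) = -85/6298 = -0.01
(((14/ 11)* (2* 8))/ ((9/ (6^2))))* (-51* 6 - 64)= -331520/ 11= -30138.18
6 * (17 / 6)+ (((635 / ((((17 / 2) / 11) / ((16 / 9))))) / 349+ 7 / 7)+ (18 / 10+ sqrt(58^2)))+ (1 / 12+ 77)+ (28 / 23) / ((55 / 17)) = 159.45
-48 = -48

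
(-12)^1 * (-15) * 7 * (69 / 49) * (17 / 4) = 52785 / 7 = 7540.71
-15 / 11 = -1.36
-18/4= -9/2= -4.50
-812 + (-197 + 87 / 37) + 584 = -15638 / 37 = -422.65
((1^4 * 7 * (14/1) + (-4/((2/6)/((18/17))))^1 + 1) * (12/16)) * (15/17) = 66015/1156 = 57.11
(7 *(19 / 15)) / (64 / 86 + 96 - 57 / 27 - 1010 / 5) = -17157 / 207755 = -0.08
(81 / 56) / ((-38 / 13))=-1053 / 2128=-0.49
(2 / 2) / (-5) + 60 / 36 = 1.47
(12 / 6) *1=2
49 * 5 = 245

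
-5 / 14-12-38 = -705 / 14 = -50.36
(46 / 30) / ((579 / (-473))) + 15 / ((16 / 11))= 1258961 / 138960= 9.06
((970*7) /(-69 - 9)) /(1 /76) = -6615.90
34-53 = -19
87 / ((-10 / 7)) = -609 / 10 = -60.90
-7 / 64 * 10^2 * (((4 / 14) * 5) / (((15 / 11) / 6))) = -68.75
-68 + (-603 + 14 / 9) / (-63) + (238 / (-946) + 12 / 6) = -15207730 / 268191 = -56.70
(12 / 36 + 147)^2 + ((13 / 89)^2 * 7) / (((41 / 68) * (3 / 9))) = 63448779992 / 2922849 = 21707.85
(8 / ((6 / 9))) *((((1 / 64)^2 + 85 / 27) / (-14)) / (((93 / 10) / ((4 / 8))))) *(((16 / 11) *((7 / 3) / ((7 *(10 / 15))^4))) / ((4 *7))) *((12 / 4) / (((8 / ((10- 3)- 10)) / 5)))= 11191725 / 53657010176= 0.00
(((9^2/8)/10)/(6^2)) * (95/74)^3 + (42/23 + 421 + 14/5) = 1269585420817/2982448640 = 425.69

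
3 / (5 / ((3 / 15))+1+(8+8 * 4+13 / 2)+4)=2 / 51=0.04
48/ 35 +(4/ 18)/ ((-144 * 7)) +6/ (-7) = 11659/ 22680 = 0.51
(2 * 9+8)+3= 29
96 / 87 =32 / 29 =1.10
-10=-10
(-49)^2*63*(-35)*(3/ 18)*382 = -337064385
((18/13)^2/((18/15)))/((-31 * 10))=-27/5239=-0.01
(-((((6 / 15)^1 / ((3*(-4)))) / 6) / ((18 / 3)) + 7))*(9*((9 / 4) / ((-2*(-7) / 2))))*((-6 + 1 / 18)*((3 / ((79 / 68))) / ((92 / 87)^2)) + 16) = -17232501747 / 374447360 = -46.02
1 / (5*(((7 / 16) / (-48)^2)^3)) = 50096498540544 / 1715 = 29210786321.02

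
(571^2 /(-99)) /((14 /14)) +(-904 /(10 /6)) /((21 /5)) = -2371783 /693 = -3422.49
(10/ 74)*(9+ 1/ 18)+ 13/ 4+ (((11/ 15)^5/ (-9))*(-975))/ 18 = 697944937/ 121378500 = 5.75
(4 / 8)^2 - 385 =-1539 / 4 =-384.75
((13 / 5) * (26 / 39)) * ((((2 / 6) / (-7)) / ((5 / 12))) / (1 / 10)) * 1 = -1.98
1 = 1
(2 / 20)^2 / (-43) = -1 / 4300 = -0.00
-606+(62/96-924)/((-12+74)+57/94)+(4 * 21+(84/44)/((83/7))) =-6290372981/11722920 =-536.59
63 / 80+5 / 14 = 641 / 560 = 1.14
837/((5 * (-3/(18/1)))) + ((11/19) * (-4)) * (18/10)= -95814/95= -1008.57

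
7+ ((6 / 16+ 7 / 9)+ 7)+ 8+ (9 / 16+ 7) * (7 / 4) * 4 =10957 / 144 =76.09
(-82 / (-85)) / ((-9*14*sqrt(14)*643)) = -41*sqrt(14) / 48205710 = -0.00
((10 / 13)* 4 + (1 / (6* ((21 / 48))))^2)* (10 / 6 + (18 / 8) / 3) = 133922 / 17199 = 7.79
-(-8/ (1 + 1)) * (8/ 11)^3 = 2048/ 1331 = 1.54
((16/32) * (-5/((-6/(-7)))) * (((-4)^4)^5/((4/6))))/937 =-4810363371520/937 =-5133792285.51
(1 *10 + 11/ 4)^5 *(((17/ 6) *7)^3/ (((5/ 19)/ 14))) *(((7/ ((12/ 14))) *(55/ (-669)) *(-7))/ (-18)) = -1200670767938793767/ 32882688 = -36513765782.74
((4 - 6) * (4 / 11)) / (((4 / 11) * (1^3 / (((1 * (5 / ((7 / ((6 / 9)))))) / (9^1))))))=-0.11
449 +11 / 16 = 449.69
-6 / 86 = -3 / 43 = -0.07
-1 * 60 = -60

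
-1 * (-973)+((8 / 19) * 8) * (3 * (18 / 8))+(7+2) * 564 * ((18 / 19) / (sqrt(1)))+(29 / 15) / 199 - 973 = 274023551 / 56715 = 4831.59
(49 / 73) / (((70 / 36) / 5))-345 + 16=-23891 / 73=-327.27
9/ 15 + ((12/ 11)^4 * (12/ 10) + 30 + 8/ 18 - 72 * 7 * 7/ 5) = -672.86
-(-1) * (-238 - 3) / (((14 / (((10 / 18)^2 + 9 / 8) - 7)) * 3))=31.94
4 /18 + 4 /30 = 16 /45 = 0.36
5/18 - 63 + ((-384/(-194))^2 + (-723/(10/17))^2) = 12792149015311/8468100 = 1510628.01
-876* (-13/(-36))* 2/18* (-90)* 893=2824856.67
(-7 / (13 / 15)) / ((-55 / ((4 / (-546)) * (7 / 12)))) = -7 / 11154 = -0.00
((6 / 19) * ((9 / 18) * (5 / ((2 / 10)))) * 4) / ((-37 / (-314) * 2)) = 47100 / 703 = 67.00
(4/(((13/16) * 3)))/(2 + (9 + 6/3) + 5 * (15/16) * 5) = 1024/22737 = 0.05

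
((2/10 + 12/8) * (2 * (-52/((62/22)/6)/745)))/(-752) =7293/10854650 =0.00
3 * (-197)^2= 116427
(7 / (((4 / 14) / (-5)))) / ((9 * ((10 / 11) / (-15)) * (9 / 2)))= 49.91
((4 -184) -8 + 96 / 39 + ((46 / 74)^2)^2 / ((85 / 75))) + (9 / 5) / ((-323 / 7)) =-185.45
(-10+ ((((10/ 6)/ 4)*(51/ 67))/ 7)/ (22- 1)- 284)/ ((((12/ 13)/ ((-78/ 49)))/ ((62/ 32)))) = 60679874021/ 61772928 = 982.31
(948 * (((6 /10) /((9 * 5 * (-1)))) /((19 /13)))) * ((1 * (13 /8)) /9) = -13351 /8550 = -1.56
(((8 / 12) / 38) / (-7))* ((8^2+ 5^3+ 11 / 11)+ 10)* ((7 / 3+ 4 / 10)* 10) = -13.70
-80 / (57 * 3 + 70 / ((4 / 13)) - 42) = -160 / 713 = -0.22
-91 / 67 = -1.36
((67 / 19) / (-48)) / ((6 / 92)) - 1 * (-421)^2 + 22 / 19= -242465645 / 1368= -177240.97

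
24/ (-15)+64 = 312/ 5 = 62.40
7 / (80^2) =7 / 6400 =0.00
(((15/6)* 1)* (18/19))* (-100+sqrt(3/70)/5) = -4500/19+9* sqrt(210)/1330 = -236.74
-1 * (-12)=12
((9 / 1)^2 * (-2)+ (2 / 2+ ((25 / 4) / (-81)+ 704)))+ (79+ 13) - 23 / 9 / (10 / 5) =205301 / 324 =633.65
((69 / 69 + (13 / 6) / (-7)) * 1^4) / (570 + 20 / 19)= 551 / 455700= 0.00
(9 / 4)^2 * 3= 243 / 16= 15.19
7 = 7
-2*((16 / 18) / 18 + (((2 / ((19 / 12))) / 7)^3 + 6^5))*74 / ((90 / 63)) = -109655646481736 / 136116855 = -805599.32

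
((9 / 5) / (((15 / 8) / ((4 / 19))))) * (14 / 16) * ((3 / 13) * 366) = 92232 / 6175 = 14.94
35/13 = 2.69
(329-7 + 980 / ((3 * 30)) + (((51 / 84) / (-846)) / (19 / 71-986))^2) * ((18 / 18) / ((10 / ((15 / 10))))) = 914936269443551201233 / 18323156263889514240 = 49.93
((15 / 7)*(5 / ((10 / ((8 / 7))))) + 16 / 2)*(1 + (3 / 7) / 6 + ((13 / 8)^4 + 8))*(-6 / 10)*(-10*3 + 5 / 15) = 4626451311 / 1756160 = 2634.41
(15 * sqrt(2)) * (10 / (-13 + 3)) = -15 * sqrt(2) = -21.21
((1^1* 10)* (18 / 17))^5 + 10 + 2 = 188973838284 / 1419857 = 133093.57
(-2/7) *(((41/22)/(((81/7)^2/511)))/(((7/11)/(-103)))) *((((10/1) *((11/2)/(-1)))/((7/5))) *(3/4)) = -84776725/8748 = -9690.98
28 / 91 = 4 / 13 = 0.31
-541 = -541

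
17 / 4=4.25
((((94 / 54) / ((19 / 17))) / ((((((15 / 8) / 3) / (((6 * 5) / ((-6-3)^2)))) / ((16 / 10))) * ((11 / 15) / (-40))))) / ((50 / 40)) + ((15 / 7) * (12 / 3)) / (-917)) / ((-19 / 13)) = 273136944548 / 6194033307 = 44.10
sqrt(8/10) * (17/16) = 17 * sqrt(5)/40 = 0.95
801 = 801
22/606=11/303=0.04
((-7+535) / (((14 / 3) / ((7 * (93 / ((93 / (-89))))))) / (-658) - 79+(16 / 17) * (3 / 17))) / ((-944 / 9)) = 0.06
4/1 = 4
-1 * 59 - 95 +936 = 782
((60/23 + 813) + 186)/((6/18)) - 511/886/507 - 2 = 31024124377/10331646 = 3002.82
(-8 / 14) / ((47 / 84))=-48 / 47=-1.02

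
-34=-34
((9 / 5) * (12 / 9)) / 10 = 6 / 25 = 0.24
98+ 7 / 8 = 791 / 8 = 98.88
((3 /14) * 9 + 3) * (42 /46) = 9 /2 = 4.50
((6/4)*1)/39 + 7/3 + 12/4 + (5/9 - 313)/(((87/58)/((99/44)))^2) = -54415/78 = -697.63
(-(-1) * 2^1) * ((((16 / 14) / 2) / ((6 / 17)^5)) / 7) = 1419857 / 47628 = 29.81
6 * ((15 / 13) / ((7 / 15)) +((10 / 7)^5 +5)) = 17596080 / 218491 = 80.53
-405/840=-0.48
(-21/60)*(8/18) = -0.16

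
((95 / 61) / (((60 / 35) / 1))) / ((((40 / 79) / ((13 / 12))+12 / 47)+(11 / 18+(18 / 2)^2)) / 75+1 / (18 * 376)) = 28888996500 / 34913814149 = 0.83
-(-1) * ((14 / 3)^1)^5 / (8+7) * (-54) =-1075648 / 135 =-7967.76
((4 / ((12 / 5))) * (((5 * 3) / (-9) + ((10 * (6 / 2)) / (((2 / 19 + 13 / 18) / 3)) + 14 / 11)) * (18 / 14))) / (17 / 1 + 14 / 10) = 12.62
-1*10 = -10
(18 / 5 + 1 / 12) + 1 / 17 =3817 / 1020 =3.74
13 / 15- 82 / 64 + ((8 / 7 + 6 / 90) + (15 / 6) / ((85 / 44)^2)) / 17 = -1672939 / 5502560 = -0.30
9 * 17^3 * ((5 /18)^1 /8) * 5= 7676.56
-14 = -14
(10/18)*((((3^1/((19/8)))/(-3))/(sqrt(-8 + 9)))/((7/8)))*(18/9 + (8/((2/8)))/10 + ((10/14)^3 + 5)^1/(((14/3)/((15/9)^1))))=-5467264/2873997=-1.90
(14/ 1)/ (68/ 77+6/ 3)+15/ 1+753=85787/ 111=772.86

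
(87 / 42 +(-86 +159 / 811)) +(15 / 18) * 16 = -2397937 / 34062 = -70.40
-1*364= -364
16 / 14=8 / 7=1.14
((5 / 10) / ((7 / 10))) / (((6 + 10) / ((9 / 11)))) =45 / 1232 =0.04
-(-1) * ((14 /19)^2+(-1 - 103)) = -37348 /361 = -103.46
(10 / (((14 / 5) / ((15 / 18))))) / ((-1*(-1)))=125 / 42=2.98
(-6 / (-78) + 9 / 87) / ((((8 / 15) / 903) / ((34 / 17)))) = 230265 / 377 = 610.78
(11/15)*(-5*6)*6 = -132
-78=-78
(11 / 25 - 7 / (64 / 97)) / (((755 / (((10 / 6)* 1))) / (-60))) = 16271 / 12080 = 1.35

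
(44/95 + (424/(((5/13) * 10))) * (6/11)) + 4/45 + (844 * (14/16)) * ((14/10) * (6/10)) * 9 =21231761/3762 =5643.74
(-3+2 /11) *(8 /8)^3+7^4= 26380 /11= 2398.18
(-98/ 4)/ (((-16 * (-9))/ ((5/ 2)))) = -0.43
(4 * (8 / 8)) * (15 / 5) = 12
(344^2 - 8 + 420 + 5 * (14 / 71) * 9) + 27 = 8433655 / 71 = 118783.87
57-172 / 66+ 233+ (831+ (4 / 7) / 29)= 7492253 / 6699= 1118.41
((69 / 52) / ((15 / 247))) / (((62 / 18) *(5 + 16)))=1311 / 4340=0.30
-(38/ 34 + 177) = -3028/ 17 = -178.12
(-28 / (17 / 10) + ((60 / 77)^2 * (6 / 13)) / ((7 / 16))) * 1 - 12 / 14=-153057574 / 9172163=-16.69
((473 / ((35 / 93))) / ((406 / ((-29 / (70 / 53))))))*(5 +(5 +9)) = -44296923 / 34300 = -1291.46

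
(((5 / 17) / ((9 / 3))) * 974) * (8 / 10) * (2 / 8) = 974 / 51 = 19.10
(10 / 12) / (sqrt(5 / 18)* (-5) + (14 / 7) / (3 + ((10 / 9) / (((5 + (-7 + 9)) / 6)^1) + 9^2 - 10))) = -15484225* sqrt(10) / 154826374 - 247905 / 77413187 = -0.32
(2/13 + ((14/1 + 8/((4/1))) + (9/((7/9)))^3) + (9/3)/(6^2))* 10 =418868075/26754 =15656.28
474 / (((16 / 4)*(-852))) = -79 / 568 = -0.14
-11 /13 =-0.85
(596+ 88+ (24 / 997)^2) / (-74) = -339951366 / 36778333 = -9.24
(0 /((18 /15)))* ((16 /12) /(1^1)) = 0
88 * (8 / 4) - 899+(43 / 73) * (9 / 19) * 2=-1002027 / 1387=-722.44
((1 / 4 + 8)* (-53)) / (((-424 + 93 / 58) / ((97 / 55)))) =1.83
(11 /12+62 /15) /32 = 101 /640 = 0.16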